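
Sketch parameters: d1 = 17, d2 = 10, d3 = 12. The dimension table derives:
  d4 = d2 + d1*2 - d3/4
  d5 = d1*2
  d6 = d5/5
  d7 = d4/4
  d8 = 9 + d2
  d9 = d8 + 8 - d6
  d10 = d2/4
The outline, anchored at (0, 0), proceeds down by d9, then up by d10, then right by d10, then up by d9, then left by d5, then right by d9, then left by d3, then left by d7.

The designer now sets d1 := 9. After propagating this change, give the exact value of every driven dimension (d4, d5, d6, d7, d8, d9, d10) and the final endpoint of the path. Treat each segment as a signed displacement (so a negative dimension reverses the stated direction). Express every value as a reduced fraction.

Apply edit: d1 := 9
  d4 = d2 + d1*2 - d3/4 = 25
  d5 = d1*2 = 18
  d6 = d5/5 = 18/5
  d7 = d4/4 = 25/4
  d8 = 9 + d2 = 19
  d9 = d8 + 8 - d6 = 117/5
  d10 = d2/4 = 5/2
Walk from origin (0, 0):
  seg 1: down by d9 = 117/5 → (0, -117/5)
  seg 2: up by d10 = 5/2 → (0, -209/10)
  seg 3: right by d10 = 5/2 → (5/2, -209/10)
  seg 4: up by d9 = 117/5 → (5/2, 5/2)
  seg 5: left by d5 = 18 → (-31/2, 5/2)
  seg 6: right by d9 = 117/5 → (79/10, 5/2)
  seg 7: left by d3 = 12 → (-41/10, 5/2)
  seg 8: left by d7 = 25/4 → (-207/20, 5/2)

d4 = 25
d5 = 18
d6 = 18/5
d7 = 25/4
d8 = 19
d9 = 117/5
d10 = 5/2
endpoint = (-207/20, 5/2)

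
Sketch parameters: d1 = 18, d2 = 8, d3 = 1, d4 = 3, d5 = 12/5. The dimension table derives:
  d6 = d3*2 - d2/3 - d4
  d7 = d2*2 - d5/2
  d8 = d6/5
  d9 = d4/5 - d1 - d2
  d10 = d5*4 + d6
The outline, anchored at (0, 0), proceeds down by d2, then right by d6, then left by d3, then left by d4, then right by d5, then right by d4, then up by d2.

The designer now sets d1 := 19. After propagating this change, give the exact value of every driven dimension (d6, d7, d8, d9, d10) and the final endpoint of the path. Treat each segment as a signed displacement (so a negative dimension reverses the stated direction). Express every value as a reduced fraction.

d6 = -11/3
d7 = 74/5
d8 = -11/15
d9 = -132/5
d10 = 89/15
endpoint = (-34/15, 0)

Apply edit: d1 := 19
  d6 = d3*2 - d2/3 - d4 = -11/3
  d7 = d2*2 - d5/2 = 74/5
  d8 = d6/5 = -11/15
  d9 = d4/5 - d1 - d2 = -132/5
  d10 = d5*4 + d6 = 89/15
Walk from origin (0, 0):
  seg 1: down by d2 = 8 → (0, -8)
  seg 2: right by d6 = -11/3 → (-11/3, -8)
  seg 3: left by d3 = 1 → (-14/3, -8)
  seg 4: left by d4 = 3 → (-23/3, -8)
  seg 5: right by d5 = 12/5 → (-79/15, -8)
  seg 6: right by d4 = 3 → (-34/15, -8)
  seg 7: up by d2 = 8 → (-34/15, 0)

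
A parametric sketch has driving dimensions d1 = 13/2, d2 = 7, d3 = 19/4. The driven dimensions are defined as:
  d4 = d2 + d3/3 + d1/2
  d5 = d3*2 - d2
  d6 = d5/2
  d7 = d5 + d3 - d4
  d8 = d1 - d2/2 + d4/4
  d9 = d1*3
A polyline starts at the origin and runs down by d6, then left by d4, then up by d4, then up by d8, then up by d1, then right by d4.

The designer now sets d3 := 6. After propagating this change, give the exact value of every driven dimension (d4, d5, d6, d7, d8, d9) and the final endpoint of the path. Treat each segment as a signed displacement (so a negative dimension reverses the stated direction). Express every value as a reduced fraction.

d4 = 49/4
d5 = 5
d6 = 5/2
d7 = -5/4
d8 = 97/16
d9 = 39/2
endpoint = (0, 357/16)

Apply edit: d3 := 6
  d4 = d2 + d3/3 + d1/2 = 49/4
  d5 = d3*2 - d2 = 5
  d6 = d5/2 = 5/2
  d7 = d5 + d3 - d4 = -5/4
  d8 = d1 - d2/2 + d4/4 = 97/16
  d9 = d1*3 = 39/2
Walk from origin (0, 0):
  seg 1: down by d6 = 5/2 → (0, -5/2)
  seg 2: left by d4 = 49/4 → (-49/4, -5/2)
  seg 3: up by d4 = 49/4 → (-49/4, 39/4)
  seg 4: up by d8 = 97/16 → (-49/4, 253/16)
  seg 5: up by d1 = 13/2 → (-49/4, 357/16)
  seg 6: right by d4 = 49/4 → (0, 357/16)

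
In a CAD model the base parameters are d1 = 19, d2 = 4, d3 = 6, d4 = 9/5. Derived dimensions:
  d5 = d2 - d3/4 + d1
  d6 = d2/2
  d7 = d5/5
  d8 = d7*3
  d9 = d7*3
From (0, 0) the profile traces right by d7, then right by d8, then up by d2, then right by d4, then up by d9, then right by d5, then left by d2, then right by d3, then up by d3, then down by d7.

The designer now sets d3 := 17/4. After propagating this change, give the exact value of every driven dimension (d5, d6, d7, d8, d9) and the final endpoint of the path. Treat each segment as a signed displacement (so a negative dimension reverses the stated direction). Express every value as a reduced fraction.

d5 = 351/16
d6 = 2
d7 = 351/80
d8 = 1053/80
d9 = 1053/80
endpoint = (3323/80, 681/40)

Apply edit: d3 := 17/4
  d5 = d2 - d3/4 + d1 = 351/16
  d6 = d2/2 = 2
  d7 = d5/5 = 351/80
  d8 = d7*3 = 1053/80
  d9 = d7*3 = 1053/80
Walk from origin (0, 0):
  seg 1: right by d7 = 351/80 → (351/80, 0)
  seg 2: right by d8 = 1053/80 → (351/20, 0)
  seg 3: up by d2 = 4 → (351/20, 4)
  seg 4: right by d4 = 9/5 → (387/20, 4)
  seg 5: up by d9 = 1053/80 → (387/20, 1373/80)
  seg 6: right by d5 = 351/16 → (3303/80, 1373/80)
  seg 7: left by d2 = 4 → (2983/80, 1373/80)
  seg 8: right by d3 = 17/4 → (3323/80, 1373/80)
  seg 9: up by d3 = 17/4 → (3323/80, 1713/80)
  seg 10: down by d7 = 351/80 → (3323/80, 681/40)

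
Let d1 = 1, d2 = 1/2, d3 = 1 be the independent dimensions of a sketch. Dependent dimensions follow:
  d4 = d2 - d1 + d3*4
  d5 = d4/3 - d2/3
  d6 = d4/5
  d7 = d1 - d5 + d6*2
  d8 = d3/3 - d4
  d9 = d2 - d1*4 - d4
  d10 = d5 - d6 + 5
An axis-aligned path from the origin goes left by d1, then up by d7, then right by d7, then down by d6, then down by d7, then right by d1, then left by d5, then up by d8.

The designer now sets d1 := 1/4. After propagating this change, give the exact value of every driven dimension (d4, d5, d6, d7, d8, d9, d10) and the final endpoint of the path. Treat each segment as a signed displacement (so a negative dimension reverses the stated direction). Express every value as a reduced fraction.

Apply edit: d1 := 1/4
  d4 = d2 - d1 + d3*4 = 17/4
  d5 = d4/3 - d2/3 = 5/4
  d6 = d4/5 = 17/20
  d7 = d1 - d5 + d6*2 = 7/10
  d8 = d3/3 - d4 = -47/12
  d9 = d2 - d1*4 - d4 = -19/4
  d10 = d5 - d6 + 5 = 27/5
Walk from origin (0, 0):
  seg 1: left by d1 = 1/4 → (-1/4, 0)
  seg 2: up by d7 = 7/10 → (-1/4, 7/10)
  seg 3: right by d7 = 7/10 → (9/20, 7/10)
  seg 4: down by d6 = 17/20 → (9/20, -3/20)
  seg 5: down by d7 = 7/10 → (9/20, -17/20)
  seg 6: right by d1 = 1/4 → (7/10, -17/20)
  seg 7: left by d5 = 5/4 → (-11/20, -17/20)
  seg 8: up by d8 = -47/12 → (-11/20, -143/30)

d4 = 17/4
d5 = 5/4
d6 = 17/20
d7 = 7/10
d8 = -47/12
d9 = -19/4
d10 = 27/5
endpoint = (-11/20, -143/30)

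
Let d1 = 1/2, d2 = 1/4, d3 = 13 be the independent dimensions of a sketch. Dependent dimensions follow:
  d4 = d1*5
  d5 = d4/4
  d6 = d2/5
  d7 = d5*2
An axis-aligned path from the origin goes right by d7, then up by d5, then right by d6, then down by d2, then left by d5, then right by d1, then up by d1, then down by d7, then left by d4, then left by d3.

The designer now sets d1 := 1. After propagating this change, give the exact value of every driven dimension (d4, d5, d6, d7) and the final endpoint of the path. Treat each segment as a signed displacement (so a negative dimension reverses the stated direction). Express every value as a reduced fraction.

Apply edit: d1 := 1
  d4 = d1*5 = 5
  d5 = d4/4 = 5/4
  d6 = d2/5 = 1/20
  d7 = d5*2 = 5/2
Walk from origin (0, 0):
  seg 1: right by d7 = 5/2 → (5/2, 0)
  seg 2: up by d5 = 5/4 → (5/2, 5/4)
  seg 3: right by d6 = 1/20 → (51/20, 5/4)
  seg 4: down by d2 = 1/4 → (51/20, 1)
  seg 5: left by d5 = 5/4 → (13/10, 1)
  seg 6: right by d1 = 1 → (23/10, 1)
  seg 7: up by d1 = 1 → (23/10, 2)
  seg 8: down by d7 = 5/2 → (23/10, -1/2)
  seg 9: left by d4 = 5 → (-27/10, -1/2)
  seg 10: left by d3 = 13 → (-157/10, -1/2)

d4 = 5
d5 = 5/4
d6 = 1/20
d7 = 5/2
endpoint = (-157/10, -1/2)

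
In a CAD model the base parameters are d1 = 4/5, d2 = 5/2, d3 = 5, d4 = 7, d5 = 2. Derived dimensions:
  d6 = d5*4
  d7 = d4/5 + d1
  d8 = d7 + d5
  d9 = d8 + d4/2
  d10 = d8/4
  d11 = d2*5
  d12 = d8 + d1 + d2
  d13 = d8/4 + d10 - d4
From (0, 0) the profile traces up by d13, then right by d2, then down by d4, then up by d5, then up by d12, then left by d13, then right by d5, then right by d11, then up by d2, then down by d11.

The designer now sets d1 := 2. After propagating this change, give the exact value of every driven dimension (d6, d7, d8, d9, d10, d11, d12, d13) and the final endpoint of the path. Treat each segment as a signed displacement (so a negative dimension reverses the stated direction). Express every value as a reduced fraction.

Apply edit: d1 := 2
  d6 = d5*4 = 8
  d7 = d4/5 + d1 = 17/5
  d8 = d7 + d5 = 27/5
  d9 = d8 + d4/2 = 89/10
  d10 = d8/4 = 27/20
  d11 = d2*5 = 25/2
  d12 = d8 + d1 + d2 = 99/10
  d13 = d8/4 + d10 - d4 = -43/10
Walk from origin (0, 0):
  seg 1: up by d13 = -43/10 → (0, -43/10)
  seg 2: right by d2 = 5/2 → (5/2, -43/10)
  seg 3: down by d4 = 7 → (5/2, -113/10)
  seg 4: up by d5 = 2 → (5/2, -93/10)
  seg 5: up by d12 = 99/10 → (5/2, 3/5)
  seg 6: left by d13 = -43/10 → (34/5, 3/5)
  seg 7: right by d5 = 2 → (44/5, 3/5)
  seg 8: right by d11 = 25/2 → (213/10, 3/5)
  seg 9: up by d2 = 5/2 → (213/10, 31/10)
  seg 10: down by d11 = 25/2 → (213/10, -47/5)

d6 = 8
d7 = 17/5
d8 = 27/5
d9 = 89/10
d10 = 27/20
d11 = 25/2
d12 = 99/10
d13 = -43/10
endpoint = (213/10, -47/5)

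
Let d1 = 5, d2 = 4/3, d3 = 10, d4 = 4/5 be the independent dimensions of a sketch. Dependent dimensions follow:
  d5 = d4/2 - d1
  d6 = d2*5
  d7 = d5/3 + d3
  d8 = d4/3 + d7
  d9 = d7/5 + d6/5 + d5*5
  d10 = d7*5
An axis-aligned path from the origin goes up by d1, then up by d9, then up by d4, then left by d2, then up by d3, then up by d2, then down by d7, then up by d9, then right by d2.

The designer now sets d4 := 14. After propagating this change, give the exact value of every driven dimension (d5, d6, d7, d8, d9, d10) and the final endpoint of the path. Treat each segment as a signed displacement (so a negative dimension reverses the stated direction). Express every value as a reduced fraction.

Apply edit: d4 := 14
  d5 = d4/2 - d1 = 2
  d6 = d2*5 = 20/3
  d7 = d5/3 + d3 = 32/3
  d8 = d4/3 + d7 = 46/3
  d9 = d7/5 + d6/5 + d5*5 = 202/15
  d10 = d7*5 = 160/3
Walk from origin (0, 0):
  seg 1: up by d1 = 5 → (0, 5)
  seg 2: up by d9 = 202/15 → (0, 277/15)
  seg 3: up by d4 = 14 → (0, 487/15)
  seg 4: left by d2 = 4/3 → (-4/3, 487/15)
  seg 5: up by d3 = 10 → (-4/3, 637/15)
  seg 6: up by d2 = 4/3 → (-4/3, 219/5)
  seg 7: down by d7 = 32/3 → (-4/3, 497/15)
  seg 8: up by d9 = 202/15 → (-4/3, 233/5)
  seg 9: right by d2 = 4/3 → (0, 233/5)

d5 = 2
d6 = 20/3
d7 = 32/3
d8 = 46/3
d9 = 202/15
d10 = 160/3
endpoint = (0, 233/5)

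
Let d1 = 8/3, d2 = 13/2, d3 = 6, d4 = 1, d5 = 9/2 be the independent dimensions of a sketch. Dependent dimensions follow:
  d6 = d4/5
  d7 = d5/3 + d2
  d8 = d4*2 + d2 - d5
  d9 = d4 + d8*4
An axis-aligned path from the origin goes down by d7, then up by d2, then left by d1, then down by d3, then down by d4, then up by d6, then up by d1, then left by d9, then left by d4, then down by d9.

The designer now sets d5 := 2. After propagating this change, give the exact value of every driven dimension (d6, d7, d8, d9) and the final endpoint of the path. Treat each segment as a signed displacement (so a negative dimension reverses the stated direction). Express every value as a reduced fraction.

Apply edit: d5 := 2
  d6 = d4/5 = 1/5
  d7 = d5/3 + d2 = 43/6
  d8 = d4*2 + d2 - d5 = 13/2
  d9 = d4 + d8*4 = 27
Walk from origin (0, 0):
  seg 1: down by d7 = 43/6 → (0, -43/6)
  seg 2: up by d2 = 13/2 → (0, -2/3)
  seg 3: left by d1 = 8/3 → (-8/3, -2/3)
  seg 4: down by d3 = 6 → (-8/3, -20/3)
  seg 5: down by d4 = 1 → (-8/3, -23/3)
  seg 6: up by d6 = 1/5 → (-8/3, -112/15)
  seg 7: up by d1 = 8/3 → (-8/3, -24/5)
  seg 8: left by d9 = 27 → (-89/3, -24/5)
  seg 9: left by d4 = 1 → (-92/3, -24/5)
  seg 10: down by d9 = 27 → (-92/3, -159/5)

d6 = 1/5
d7 = 43/6
d8 = 13/2
d9 = 27
endpoint = (-92/3, -159/5)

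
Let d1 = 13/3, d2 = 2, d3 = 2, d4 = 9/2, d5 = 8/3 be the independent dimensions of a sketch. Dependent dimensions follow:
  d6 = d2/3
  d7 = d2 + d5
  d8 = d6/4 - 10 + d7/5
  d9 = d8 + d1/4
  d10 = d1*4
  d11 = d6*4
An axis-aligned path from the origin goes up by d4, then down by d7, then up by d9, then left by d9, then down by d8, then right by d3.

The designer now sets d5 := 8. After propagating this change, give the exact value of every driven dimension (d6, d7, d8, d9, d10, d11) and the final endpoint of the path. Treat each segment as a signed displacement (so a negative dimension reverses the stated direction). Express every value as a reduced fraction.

d6 = 2/3
d7 = 10
d8 = -47/6
d9 = -27/4
d10 = 52/3
d11 = 8/3
endpoint = (35/4, -53/12)

Apply edit: d5 := 8
  d6 = d2/3 = 2/3
  d7 = d2 + d5 = 10
  d8 = d6/4 - 10 + d7/5 = -47/6
  d9 = d8 + d1/4 = -27/4
  d10 = d1*4 = 52/3
  d11 = d6*4 = 8/3
Walk from origin (0, 0):
  seg 1: up by d4 = 9/2 → (0, 9/2)
  seg 2: down by d7 = 10 → (0, -11/2)
  seg 3: up by d9 = -27/4 → (0, -49/4)
  seg 4: left by d9 = -27/4 → (27/4, -49/4)
  seg 5: down by d8 = -47/6 → (27/4, -53/12)
  seg 6: right by d3 = 2 → (35/4, -53/12)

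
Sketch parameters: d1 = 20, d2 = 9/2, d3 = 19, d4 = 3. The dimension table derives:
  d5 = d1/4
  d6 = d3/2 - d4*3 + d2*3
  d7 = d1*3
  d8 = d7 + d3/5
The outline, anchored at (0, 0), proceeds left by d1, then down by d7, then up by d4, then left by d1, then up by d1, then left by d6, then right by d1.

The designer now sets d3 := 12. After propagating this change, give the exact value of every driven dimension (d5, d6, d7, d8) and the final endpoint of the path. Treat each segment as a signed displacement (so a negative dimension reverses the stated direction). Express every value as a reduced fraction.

Apply edit: d3 := 12
  d5 = d1/4 = 5
  d6 = d3/2 - d4*3 + d2*3 = 21/2
  d7 = d1*3 = 60
  d8 = d7 + d3/5 = 312/5
Walk from origin (0, 0):
  seg 1: left by d1 = 20 → (-20, 0)
  seg 2: down by d7 = 60 → (-20, -60)
  seg 3: up by d4 = 3 → (-20, -57)
  seg 4: left by d1 = 20 → (-40, -57)
  seg 5: up by d1 = 20 → (-40, -37)
  seg 6: left by d6 = 21/2 → (-101/2, -37)
  seg 7: right by d1 = 20 → (-61/2, -37)

d5 = 5
d6 = 21/2
d7 = 60
d8 = 312/5
endpoint = (-61/2, -37)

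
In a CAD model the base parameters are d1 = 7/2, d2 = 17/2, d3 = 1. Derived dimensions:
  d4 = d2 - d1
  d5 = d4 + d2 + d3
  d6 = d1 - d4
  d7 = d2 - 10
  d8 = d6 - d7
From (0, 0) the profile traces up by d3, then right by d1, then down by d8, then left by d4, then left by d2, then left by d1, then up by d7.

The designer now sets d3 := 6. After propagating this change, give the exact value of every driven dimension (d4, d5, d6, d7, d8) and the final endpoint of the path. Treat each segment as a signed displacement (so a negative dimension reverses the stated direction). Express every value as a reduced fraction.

Apply edit: d3 := 6
  d4 = d2 - d1 = 5
  d5 = d4 + d2 + d3 = 39/2
  d6 = d1 - d4 = -3/2
  d7 = d2 - 10 = -3/2
  d8 = d6 - d7 = 0
Walk from origin (0, 0):
  seg 1: up by d3 = 6 → (0, 6)
  seg 2: right by d1 = 7/2 → (7/2, 6)
  seg 3: down by d8 = 0 → (7/2, 6)
  seg 4: left by d4 = 5 → (-3/2, 6)
  seg 5: left by d2 = 17/2 → (-10, 6)
  seg 6: left by d1 = 7/2 → (-27/2, 6)
  seg 7: up by d7 = -3/2 → (-27/2, 9/2)

d4 = 5
d5 = 39/2
d6 = -3/2
d7 = -3/2
d8 = 0
endpoint = (-27/2, 9/2)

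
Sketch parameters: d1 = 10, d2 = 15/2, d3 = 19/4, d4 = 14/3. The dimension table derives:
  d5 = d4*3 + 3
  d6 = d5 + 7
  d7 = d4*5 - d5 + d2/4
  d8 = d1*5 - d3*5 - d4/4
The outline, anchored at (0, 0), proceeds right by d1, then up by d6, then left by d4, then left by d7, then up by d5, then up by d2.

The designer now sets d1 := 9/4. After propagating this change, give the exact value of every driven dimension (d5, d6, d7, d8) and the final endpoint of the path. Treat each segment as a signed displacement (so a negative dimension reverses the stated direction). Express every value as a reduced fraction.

d5 = 17
d6 = 24
d7 = 197/24
d8 = -41/3
endpoint = (-85/8, 97/2)

Apply edit: d1 := 9/4
  d5 = d4*3 + 3 = 17
  d6 = d5 + 7 = 24
  d7 = d4*5 - d5 + d2/4 = 197/24
  d8 = d1*5 - d3*5 - d4/4 = -41/3
Walk from origin (0, 0):
  seg 1: right by d1 = 9/4 → (9/4, 0)
  seg 2: up by d6 = 24 → (9/4, 24)
  seg 3: left by d4 = 14/3 → (-29/12, 24)
  seg 4: left by d7 = 197/24 → (-85/8, 24)
  seg 5: up by d5 = 17 → (-85/8, 41)
  seg 6: up by d2 = 15/2 → (-85/8, 97/2)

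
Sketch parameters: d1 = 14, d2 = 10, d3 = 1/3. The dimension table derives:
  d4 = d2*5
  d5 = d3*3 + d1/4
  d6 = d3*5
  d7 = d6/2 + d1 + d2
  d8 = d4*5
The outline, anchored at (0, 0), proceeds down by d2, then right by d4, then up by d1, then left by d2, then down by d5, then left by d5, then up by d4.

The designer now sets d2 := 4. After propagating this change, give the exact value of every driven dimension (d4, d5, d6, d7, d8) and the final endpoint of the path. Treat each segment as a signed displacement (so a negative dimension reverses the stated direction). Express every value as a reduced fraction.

Apply edit: d2 := 4
  d4 = d2*5 = 20
  d5 = d3*3 + d1/4 = 9/2
  d6 = d3*5 = 5/3
  d7 = d6/2 + d1 + d2 = 113/6
  d8 = d4*5 = 100
Walk from origin (0, 0):
  seg 1: down by d2 = 4 → (0, -4)
  seg 2: right by d4 = 20 → (20, -4)
  seg 3: up by d1 = 14 → (20, 10)
  seg 4: left by d2 = 4 → (16, 10)
  seg 5: down by d5 = 9/2 → (16, 11/2)
  seg 6: left by d5 = 9/2 → (23/2, 11/2)
  seg 7: up by d4 = 20 → (23/2, 51/2)

d4 = 20
d5 = 9/2
d6 = 5/3
d7 = 113/6
d8 = 100
endpoint = (23/2, 51/2)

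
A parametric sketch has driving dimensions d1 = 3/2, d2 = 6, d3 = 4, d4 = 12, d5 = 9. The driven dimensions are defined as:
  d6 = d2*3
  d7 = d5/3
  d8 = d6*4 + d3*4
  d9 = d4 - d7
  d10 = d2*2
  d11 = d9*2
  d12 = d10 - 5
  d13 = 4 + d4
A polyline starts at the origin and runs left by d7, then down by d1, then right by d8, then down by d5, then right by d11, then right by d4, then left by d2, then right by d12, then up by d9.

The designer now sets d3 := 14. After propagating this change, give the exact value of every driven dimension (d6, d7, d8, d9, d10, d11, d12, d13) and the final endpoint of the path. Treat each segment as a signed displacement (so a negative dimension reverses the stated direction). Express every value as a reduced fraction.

Apply edit: d3 := 14
  d6 = d2*3 = 18
  d7 = d5/3 = 3
  d8 = d6*4 + d3*4 = 128
  d9 = d4 - d7 = 9
  d10 = d2*2 = 12
  d11 = d9*2 = 18
  d12 = d10 - 5 = 7
  d13 = 4 + d4 = 16
Walk from origin (0, 0):
  seg 1: left by d7 = 3 → (-3, 0)
  seg 2: down by d1 = 3/2 → (-3, -3/2)
  seg 3: right by d8 = 128 → (125, -3/2)
  seg 4: down by d5 = 9 → (125, -21/2)
  seg 5: right by d11 = 18 → (143, -21/2)
  seg 6: right by d4 = 12 → (155, -21/2)
  seg 7: left by d2 = 6 → (149, -21/2)
  seg 8: right by d12 = 7 → (156, -21/2)
  seg 9: up by d9 = 9 → (156, -3/2)

d6 = 18
d7 = 3
d8 = 128
d9 = 9
d10 = 12
d11 = 18
d12 = 7
d13 = 16
endpoint = (156, -3/2)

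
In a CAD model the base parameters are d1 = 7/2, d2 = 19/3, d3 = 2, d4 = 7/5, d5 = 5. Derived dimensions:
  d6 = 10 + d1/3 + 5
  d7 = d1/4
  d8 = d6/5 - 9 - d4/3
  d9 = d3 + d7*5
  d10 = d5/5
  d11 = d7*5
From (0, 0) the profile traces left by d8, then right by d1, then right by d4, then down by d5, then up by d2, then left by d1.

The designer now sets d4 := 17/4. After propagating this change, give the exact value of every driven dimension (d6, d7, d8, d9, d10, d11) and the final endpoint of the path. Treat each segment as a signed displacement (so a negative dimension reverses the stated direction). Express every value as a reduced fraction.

Apply edit: d4 := 17/4
  d6 = 10 + d1/3 + 5 = 97/6
  d7 = d1/4 = 7/8
  d8 = d6/5 - 9 - d4/3 = -431/60
  d9 = d3 + d7*5 = 51/8
  d10 = d5/5 = 1
  d11 = d7*5 = 35/8
Walk from origin (0, 0):
  seg 1: left by d8 = -431/60 → (431/60, 0)
  seg 2: right by d1 = 7/2 → (641/60, 0)
  seg 3: right by d4 = 17/4 → (224/15, 0)
  seg 4: down by d5 = 5 → (224/15, -5)
  seg 5: up by d2 = 19/3 → (224/15, 4/3)
  seg 6: left by d1 = 7/2 → (343/30, 4/3)

d6 = 97/6
d7 = 7/8
d8 = -431/60
d9 = 51/8
d10 = 1
d11 = 35/8
endpoint = (343/30, 4/3)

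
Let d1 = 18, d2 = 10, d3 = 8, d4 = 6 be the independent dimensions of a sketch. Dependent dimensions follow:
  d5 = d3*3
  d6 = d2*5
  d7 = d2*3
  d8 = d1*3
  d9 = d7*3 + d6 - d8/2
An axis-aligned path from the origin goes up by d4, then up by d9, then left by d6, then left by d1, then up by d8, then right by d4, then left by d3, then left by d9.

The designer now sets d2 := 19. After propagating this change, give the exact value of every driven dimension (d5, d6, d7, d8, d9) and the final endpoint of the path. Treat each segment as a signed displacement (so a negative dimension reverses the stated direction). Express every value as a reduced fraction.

d5 = 24
d6 = 95
d7 = 57
d8 = 54
d9 = 239
endpoint = (-354, 299)

Apply edit: d2 := 19
  d5 = d3*3 = 24
  d6 = d2*5 = 95
  d7 = d2*3 = 57
  d8 = d1*3 = 54
  d9 = d7*3 + d6 - d8/2 = 239
Walk from origin (0, 0):
  seg 1: up by d4 = 6 → (0, 6)
  seg 2: up by d9 = 239 → (0, 245)
  seg 3: left by d6 = 95 → (-95, 245)
  seg 4: left by d1 = 18 → (-113, 245)
  seg 5: up by d8 = 54 → (-113, 299)
  seg 6: right by d4 = 6 → (-107, 299)
  seg 7: left by d3 = 8 → (-115, 299)
  seg 8: left by d9 = 239 → (-354, 299)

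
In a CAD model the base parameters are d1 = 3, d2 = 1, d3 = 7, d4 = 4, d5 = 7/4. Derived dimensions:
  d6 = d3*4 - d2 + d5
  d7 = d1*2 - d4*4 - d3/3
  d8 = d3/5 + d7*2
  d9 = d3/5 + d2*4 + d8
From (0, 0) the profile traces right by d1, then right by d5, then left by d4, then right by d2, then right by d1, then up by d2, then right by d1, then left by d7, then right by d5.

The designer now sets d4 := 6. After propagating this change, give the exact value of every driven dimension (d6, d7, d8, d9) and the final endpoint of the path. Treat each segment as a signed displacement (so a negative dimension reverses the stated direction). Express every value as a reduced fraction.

Apply edit: d4 := 6
  d6 = d3*4 - d2 + d5 = 115/4
  d7 = d1*2 - d4*4 - d3/3 = -61/3
  d8 = d3/5 + d7*2 = -589/15
  d9 = d3/5 + d2*4 + d8 = -508/15
Walk from origin (0, 0):
  seg 1: right by d1 = 3 → (3, 0)
  seg 2: right by d5 = 7/4 → (19/4, 0)
  seg 3: left by d4 = 6 → (-5/4, 0)
  seg 4: right by d2 = 1 → (-1/4, 0)
  seg 5: right by d1 = 3 → (11/4, 0)
  seg 6: up by d2 = 1 → (11/4, 1)
  seg 7: right by d1 = 3 → (23/4, 1)
  seg 8: left by d7 = -61/3 → (313/12, 1)
  seg 9: right by d5 = 7/4 → (167/6, 1)

d6 = 115/4
d7 = -61/3
d8 = -589/15
d9 = -508/15
endpoint = (167/6, 1)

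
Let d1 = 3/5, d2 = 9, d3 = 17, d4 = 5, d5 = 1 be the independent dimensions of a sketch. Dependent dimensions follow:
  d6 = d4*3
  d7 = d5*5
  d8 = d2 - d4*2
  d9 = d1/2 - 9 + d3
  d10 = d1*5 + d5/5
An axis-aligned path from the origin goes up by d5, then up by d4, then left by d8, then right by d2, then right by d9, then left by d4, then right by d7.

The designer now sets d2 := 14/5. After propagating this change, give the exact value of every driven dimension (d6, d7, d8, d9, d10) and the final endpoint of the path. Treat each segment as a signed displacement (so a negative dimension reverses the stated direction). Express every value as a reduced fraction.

d6 = 15
d7 = 5
d8 = -36/5
d9 = 83/10
d10 = 16/5
endpoint = (183/10, 6)

Apply edit: d2 := 14/5
  d6 = d4*3 = 15
  d7 = d5*5 = 5
  d8 = d2 - d4*2 = -36/5
  d9 = d1/2 - 9 + d3 = 83/10
  d10 = d1*5 + d5/5 = 16/5
Walk from origin (0, 0):
  seg 1: up by d5 = 1 → (0, 1)
  seg 2: up by d4 = 5 → (0, 6)
  seg 3: left by d8 = -36/5 → (36/5, 6)
  seg 4: right by d2 = 14/5 → (10, 6)
  seg 5: right by d9 = 83/10 → (183/10, 6)
  seg 6: left by d4 = 5 → (133/10, 6)
  seg 7: right by d7 = 5 → (183/10, 6)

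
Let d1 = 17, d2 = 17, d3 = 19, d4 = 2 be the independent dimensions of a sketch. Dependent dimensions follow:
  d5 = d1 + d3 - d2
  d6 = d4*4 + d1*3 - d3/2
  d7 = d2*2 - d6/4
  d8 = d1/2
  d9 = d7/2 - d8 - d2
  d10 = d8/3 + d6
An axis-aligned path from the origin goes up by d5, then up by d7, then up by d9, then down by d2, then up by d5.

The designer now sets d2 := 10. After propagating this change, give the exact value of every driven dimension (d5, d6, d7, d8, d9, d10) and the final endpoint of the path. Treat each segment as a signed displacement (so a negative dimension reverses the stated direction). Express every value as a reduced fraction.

Apply edit: d2 := 10
  d5 = d1 + d3 - d2 = 26
  d6 = d4*4 + d1*3 - d3/2 = 99/2
  d7 = d2*2 - d6/4 = 61/8
  d8 = d1/2 = 17/2
  d9 = d7/2 - d8 - d2 = -235/16
  d10 = d8/3 + d6 = 157/3
Walk from origin (0, 0):
  seg 1: up by d5 = 26 → (0, 26)
  seg 2: up by d7 = 61/8 → (0, 269/8)
  seg 3: up by d9 = -235/16 → (0, 303/16)
  seg 4: down by d2 = 10 → (0, 143/16)
  seg 5: up by d5 = 26 → (0, 559/16)

d5 = 26
d6 = 99/2
d7 = 61/8
d8 = 17/2
d9 = -235/16
d10 = 157/3
endpoint = (0, 559/16)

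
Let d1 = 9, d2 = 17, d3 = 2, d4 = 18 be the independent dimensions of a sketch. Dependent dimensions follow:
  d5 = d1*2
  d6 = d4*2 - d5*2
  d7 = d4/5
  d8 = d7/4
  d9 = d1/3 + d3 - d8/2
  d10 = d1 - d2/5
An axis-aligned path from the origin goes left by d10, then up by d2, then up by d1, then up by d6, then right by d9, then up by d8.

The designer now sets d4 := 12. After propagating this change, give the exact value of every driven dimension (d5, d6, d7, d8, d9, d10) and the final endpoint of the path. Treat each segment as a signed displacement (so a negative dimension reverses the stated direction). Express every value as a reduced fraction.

d5 = 18
d6 = -12
d7 = 12/5
d8 = 3/5
d9 = 47/10
d10 = 28/5
endpoint = (-9/10, 73/5)

Apply edit: d4 := 12
  d5 = d1*2 = 18
  d6 = d4*2 - d5*2 = -12
  d7 = d4/5 = 12/5
  d8 = d7/4 = 3/5
  d9 = d1/3 + d3 - d8/2 = 47/10
  d10 = d1 - d2/5 = 28/5
Walk from origin (0, 0):
  seg 1: left by d10 = 28/5 → (-28/5, 0)
  seg 2: up by d2 = 17 → (-28/5, 17)
  seg 3: up by d1 = 9 → (-28/5, 26)
  seg 4: up by d6 = -12 → (-28/5, 14)
  seg 5: right by d9 = 47/10 → (-9/10, 14)
  seg 6: up by d8 = 3/5 → (-9/10, 73/5)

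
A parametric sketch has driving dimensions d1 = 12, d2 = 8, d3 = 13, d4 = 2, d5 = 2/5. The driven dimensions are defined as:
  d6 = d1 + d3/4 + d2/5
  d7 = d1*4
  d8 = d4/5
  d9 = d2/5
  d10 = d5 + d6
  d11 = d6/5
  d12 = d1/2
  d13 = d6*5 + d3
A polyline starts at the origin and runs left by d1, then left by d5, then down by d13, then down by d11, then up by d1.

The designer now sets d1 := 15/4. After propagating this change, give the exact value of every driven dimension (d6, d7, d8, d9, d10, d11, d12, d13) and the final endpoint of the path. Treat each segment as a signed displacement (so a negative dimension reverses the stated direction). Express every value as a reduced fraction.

d6 = 43/5
d7 = 15
d8 = 2/5
d9 = 8/5
d10 = 9
d11 = 43/25
d12 = 15/8
d13 = 56
endpoint = (-83/20, -5397/100)

Apply edit: d1 := 15/4
  d6 = d1 + d3/4 + d2/5 = 43/5
  d7 = d1*4 = 15
  d8 = d4/5 = 2/5
  d9 = d2/5 = 8/5
  d10 = d5 + d6 = 9
  d11 = d6/5 = 43/25
  d12 = d1/2 = 15/8
  d13 = d6*5 + d3 = 56
Walk from origin (0, 0):
  seg 1: left by d1 = 15/4 → (-15/4, 0)
  seg 2: left by d5 = 2/5 → (-83/20, 0)
  seg 3: down by d13 = 56 → (-83/20, -56)
  seg 4: down by d11 = 43/25 → (-83/20, -1443/25)
  seg 5: up by d1 = 15/4 → (-83/20, -5397/100)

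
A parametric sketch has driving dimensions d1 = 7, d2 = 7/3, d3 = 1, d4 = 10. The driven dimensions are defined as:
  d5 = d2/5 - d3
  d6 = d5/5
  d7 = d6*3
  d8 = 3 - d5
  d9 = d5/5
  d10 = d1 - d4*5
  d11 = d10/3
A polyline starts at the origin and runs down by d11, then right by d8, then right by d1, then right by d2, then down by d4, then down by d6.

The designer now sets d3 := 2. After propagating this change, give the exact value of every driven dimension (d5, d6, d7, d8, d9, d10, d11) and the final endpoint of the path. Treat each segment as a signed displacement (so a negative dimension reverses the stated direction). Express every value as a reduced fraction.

d5 = -23/15
d6 = -23/75
d7 = -23/25
d8 = 68/15
d9 = -23/75
d10 = -43
d11 = -43/3
endpoint = (208/15, 116/25)

Apply edit: d3 := 2
  d5 = d2/5 - d3 = -23/15
  d6 = d5/5 = -23/75
  d7 = d6*3 = -23/25
  d8 = 3 - d5 = 68/15
  d9 = d5/5 = -23/75
  d10 = d1 - d4*5 = -43
  d11 = d10/3 = -43/3
Walk from origin (0, 0):
  seg 1: down by d11 = -43/3 → (0, 43/3)
  seg 2: right by d8 = 68/15 → (68/15, 43/3)
  seg 3: right by d1 = 7 → (173/15, 43/3)
  seg 4: right by d2 = 7/3 → (208/15, 43/3)
  seg 5: down by d4 = 10 → (208/15, 13/3)
  seg 6: down by d6 = -23/75 → (208/15, 116/25)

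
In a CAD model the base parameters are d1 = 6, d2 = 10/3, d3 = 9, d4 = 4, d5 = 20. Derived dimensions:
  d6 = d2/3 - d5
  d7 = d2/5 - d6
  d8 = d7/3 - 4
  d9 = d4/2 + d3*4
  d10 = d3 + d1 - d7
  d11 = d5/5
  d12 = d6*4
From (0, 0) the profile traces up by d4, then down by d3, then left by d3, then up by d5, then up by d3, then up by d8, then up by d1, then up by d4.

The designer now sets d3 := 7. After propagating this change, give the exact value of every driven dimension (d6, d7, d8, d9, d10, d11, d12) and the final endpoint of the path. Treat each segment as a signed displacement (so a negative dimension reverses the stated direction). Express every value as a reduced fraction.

Apply edit: d3 := 7
  d6 = d2/3 - d5 = -170/9
  d7 = d2/5 - d6 = 176/9
  d8 = d7/3 - 4 = 68/27
  d9 = d4/2 + d3*4 = 30
  d10 = d3 + d1 - d7 = -59/9
  d11 = d5/5 = 4
  d12 = d6*4 = -680/9
Walk from origin (0, 0):
  seg 1: up by d4 = 4 → (0, 4)
  seg 2: down by d3 = 7 → (0, -3)
  seg 3: left by d3 = 7 → (-7, -3)
  seg 4: up by d5 = 20 → (-7, 17)
  seg 5: up by d3 = 7 → (-7, 24)
  seg 6: up by d8 = 68/27 → (-7, 716/27)
  seg 7: up by d1 = 6 → (-7, 878/27)
  seg 8: up by d4 = 4 → (-7, 986/27)

d6 = -170/9
d7 = 176/9
d8 = 68/27
d9 = 30
d10 = -59/9
d11 = 4
d12 = -680/9
endpoint = (-7, 986/27)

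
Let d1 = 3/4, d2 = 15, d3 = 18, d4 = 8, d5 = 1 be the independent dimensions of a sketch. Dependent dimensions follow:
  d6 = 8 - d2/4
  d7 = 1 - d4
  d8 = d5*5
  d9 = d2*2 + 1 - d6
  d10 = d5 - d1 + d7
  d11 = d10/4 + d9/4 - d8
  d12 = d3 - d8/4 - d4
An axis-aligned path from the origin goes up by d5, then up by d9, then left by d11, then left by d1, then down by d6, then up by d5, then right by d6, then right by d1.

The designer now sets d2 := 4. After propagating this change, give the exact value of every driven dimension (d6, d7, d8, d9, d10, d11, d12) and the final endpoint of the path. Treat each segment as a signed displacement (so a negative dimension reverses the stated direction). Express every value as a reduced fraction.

d6 = 7
d7 = -7
d8 = 5
d9 = 2
d10 = -27/4
d11 = -99/16
d12 = 35/4
endpoint = (211/16, -3)

Apply edit: d2 := 4
  d6 = 8 - d2/4 = 7
  d7 = 1 - d4 = -7
  d8 = d5*5 = 5
  d9 = d2*2 + 1 - d6 = 2
  d10 = d5 - d1 + d7 = -27/4
  d11 = d10/4 + d9/4 - d8 = -99/16
  d12 = d3 - d8/4 - d4 = 35/4
Walk from origin (0, 0):
  seg 1: up by d5 = 1 → (0, 1)
  seg 2: up by d9 = 2 → (0, 3)
  seg 3: left by d11 = -99/16 → (99/16, 3)
  seg 4: left by d1 = 3/4 → (87/16, 3)
  seg 5: down by d6 = 7 → (87/16, -4)
  seg 6: up by d5 = 1 → (87/16, -3)
  seg 7: right by d6 = 7 → (199/16, -3)
  seg 8: right by d1 = 3/4 → (211/16, -3)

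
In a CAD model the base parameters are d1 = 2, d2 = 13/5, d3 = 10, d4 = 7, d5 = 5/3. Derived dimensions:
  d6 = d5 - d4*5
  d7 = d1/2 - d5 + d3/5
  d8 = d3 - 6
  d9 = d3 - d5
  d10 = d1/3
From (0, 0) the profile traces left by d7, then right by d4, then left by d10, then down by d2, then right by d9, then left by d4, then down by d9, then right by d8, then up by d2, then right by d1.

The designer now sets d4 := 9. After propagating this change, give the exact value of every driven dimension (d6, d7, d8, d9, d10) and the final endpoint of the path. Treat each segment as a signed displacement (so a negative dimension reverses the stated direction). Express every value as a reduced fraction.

Apply edit: d4 := 9
  d6 = d5 - d4*5 = -130/3
  d7 = d1/2 - d5 + d3/5 = 4/3
  d8 = d3 - 6 = 4
  d9 = d3 - d5 = 25/3
  d10 = d1/3 = 2/3
Walk from origin (0, 0):
  seg 1: left by d7 = 4/3 → (-4/3, 0)
  seg 2: right by d4 = 9 → (23/3, 0)
  seg 3: left by d10 = 2/3 → (7, 0)
  seg 4: down by d2 = 13/5 → (7, -13/5)
  seg 5: right by d9 = 25/3 → (46/3, -13/5)
  seg 6: left by d4 = 9 → (19/3, -13/5)
  seg 7: down by d9 = 25/3 → (19/3, -164/15)
  seg 8: right by d8 = 4 → (31/3, -164/15)
  seg 9: up by d2 = 13/5 → (31/3, -25/3)
  seg 10: right by d1 = 2 → (37/3, -25/3)

d6 = -130/3
d7 = 4/3
d8 = 4
d9 = 25/3
d10 = 2/3
endpoint = (37/3, -25/3)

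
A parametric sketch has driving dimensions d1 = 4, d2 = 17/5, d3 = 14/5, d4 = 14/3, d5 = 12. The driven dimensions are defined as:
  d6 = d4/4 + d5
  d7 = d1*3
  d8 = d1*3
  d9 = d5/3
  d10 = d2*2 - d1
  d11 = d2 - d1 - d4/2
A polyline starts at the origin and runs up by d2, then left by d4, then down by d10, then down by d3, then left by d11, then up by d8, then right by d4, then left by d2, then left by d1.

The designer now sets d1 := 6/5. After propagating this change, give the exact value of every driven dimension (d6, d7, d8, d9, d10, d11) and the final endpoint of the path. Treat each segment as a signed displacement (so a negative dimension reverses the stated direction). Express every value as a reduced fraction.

d6 = 79/6
d7 = 18/5
d8 = 18/5
d9 = 4
d10 = 28/5
d11 = -2/15
endpoint = (-67/15, -7/5)

Apply edit: d1 := 6/5
  d6 = d4/4 + d5 = 79/6
  d7 = d1*3 = 18/5
  d8 = d1*3 = 18/5
  d9 = d5/3 = 4
  d10 = d2*2 - d1 = 28/5
  d11 = d2 - d1 - d4/2 = -2/15
Walk from origin (0, 0):
  seg 1: up by d2 = 17/5 → (0, 17/5)
  seg 2: left by d4 = 14/3 → (-14/3, 17/5)
  seg 3: down by d10 = 28/5 → (-14/3, -11/5)
  seg 4: down by d3 = 14/5 → (-14/3, -5)
  seg 5: left by d11 = -2/15 → (-68/15, -5)
  seg 6: up by d8 = 18/5 → (-68/15, -7/5)
  seg 7: right by d4 = 14/3 → (2/15, -7/5)
  seg 8: left by d2 = 17/5 → (-49/15, -7/5)
  seg 9: left by d1 = 6/5 → (-67/15, -7/5)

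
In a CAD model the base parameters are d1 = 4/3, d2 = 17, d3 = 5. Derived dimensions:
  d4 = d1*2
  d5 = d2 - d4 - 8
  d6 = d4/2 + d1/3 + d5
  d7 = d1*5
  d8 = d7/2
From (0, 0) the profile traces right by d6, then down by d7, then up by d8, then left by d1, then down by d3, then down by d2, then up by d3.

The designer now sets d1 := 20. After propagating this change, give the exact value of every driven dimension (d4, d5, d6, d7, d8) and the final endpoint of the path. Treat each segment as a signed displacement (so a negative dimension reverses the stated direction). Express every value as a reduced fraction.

Apply edit: d1 := 20
  d4 = d1*2 = 40
  d5 = d2 - d4 - 8 = -31
  d6 = d4/2 + d1/3 + d5 = -13/3
  d7 = d1*5 = 100
  d8 = d7/2 = 50
Walk from origin (0, 0):
  seg 1: right by d6 = -13/3 → (-13/3, 0)
  seg 2: down by d7 = 100 → (-13/3, -100)
  seg 3: up by d8 = 50 → (-13/3, -50)
  seg 4: left by d1 = 20 → (-73/3, -50)
  seg 5: down by d3 = 5 → (-73/3, -55)
  seg 6: down by d2 = 17 → (-73/3, -72)
  seg 7: up by d3 = 5 → (-73/3, -67)

d4 = 40
d5 = -31
d6 = -13/3
d7 = 100
d8 = 50
endpoint = (-73/3, -67)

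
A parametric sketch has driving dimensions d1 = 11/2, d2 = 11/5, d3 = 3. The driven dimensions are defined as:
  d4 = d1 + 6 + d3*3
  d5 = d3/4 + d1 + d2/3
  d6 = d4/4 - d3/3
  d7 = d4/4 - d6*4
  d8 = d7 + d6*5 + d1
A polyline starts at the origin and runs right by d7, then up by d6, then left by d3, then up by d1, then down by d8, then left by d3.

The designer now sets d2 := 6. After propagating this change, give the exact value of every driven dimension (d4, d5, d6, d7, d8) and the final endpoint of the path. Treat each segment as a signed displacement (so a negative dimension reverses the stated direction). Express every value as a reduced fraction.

Apply edit: d2 := 6
  d4 = d1 + 6 + d3*3 = 41/2
  d5 = d3/4 + d1 + d2/3 = 33/4
  d6 = d4/4 - d3/3 = 33/8
  d7 = d4/4 - d6*4 = -91/8
  d8 = d7 + d6*5 + d1 = 59/4
Walk from origin (0, 0):
  seg 1: right by d7 = -91/8 → (-91/8, 0)
  seg 2: up by d6 = 33/8 → (-91/8, 33/8)
  seg 3: left by d3 = 3 → (-115/8, 33/8)
  seg 4: up by d1 = 11/2 → (-115/8, 77/8)
  seg 5: down by d8 = 59/4 → (-115/8, -41/8)
  seg 6: left by d3 = 3 → (-139/8, -41/8)

d4 = 41/2
d5 = 33/4
d6 = 33/8
d7 = -91/8
d8 = 59/4
endpoint = (-139/8, -41/8)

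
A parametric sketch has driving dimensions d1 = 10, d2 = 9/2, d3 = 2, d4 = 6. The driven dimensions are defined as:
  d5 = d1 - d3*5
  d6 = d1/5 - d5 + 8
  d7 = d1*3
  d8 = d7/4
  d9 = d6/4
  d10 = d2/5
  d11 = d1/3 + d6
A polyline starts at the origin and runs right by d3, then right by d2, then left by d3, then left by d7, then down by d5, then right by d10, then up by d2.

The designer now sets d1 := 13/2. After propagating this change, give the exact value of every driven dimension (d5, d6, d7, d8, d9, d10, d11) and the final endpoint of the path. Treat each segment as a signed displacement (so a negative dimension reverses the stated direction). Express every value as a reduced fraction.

Apply edit: d1 := 13/2
  d5 = d1 - d3*5 = -7/2
  d6 = d1/5 - d5 + 8 = 64/5
  d7 = d1*3 = 39/2
  d8 = d7/4 = 39/8
  d9 = d6/4 = 16/5
  d10 = d2/5 = 9/10
  d11 = d1/3 + d6 = 449/30
Walk from origin (0, 0):
  seg 1: right by d3 = 2 → (2, 0)
  seg 2: right by d2 = 9/2 → (13/2, 0)
  seg 3: left by d3 = 2 → (9/2, 0)
  seg 4: left by d7 = 39/2 → (-15, 0)
  seg 5: down by d5 = -7/2 → (-15, 7/2)
  seg 6: right by d10 = 9/10 → (-141/10, 7/2)
  seg 7: up by d2 = 9/2 → (-141/10, 8)

d5 = -7/2
d6 = 64/5
d7 = 39/2
d8 = 39/8
d9 = 16/5
d10 = 9/10
d11 = 449/30
endpoint = (-141/10, 8)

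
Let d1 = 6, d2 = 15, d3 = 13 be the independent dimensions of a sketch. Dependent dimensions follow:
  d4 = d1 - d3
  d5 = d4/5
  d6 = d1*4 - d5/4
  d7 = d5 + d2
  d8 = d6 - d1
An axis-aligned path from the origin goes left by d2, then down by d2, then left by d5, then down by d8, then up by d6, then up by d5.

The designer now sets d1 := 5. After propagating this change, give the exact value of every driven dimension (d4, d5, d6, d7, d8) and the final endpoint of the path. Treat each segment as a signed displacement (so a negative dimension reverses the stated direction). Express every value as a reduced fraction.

Apply edit: d1 := 5
  d4 = d1 - d3 = -8
  d5 = d4/5 = -8/5
  d6 = d1*4 - d5/4 = 102/5
  d7 = d5 + d2 = 67/5
  d8 = d6 - d1 = 77/5
Walk from origin (0, 0):
  seg 1: left by d2 = 15 → (-15, 0)
  seg 2: down by d2 = 15 → (-15, -15)
  seg 3: left by d5 = -8/5 → (-67/5, -15)
  seg 4: down by d8 = 77/5 → (-67/5, -152/5)
  seg 5: up by d6 = 102/5 → (-67/5, -10)
  seg 6: up by d5 = -8/5 → (-67/5, -58/5)

d4 = -8
d5 = -8/5
d6 = 102/5
d7 = 67/5
d8 = 77/5
endpoint = (-67/5, -58/5)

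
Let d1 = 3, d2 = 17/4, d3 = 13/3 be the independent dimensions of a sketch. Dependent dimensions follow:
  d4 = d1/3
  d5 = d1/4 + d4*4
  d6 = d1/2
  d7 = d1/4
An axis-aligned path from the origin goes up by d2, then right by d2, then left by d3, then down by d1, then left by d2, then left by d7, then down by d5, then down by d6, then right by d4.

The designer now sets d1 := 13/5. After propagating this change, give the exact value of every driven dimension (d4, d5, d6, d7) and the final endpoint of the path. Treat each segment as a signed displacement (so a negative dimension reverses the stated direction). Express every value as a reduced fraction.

d4 = 13/15
d5 = 247/60
d6 = 13/10
d7 = 13/20
endpoint = (-247/60, -113/30)

Apply edit: d1 := 13/5
  d4 = d1/3 = 13/15
  d5 = d1/4 + d4*4 = 247/60
  d6 = d1/2 = 13/10
  d7 = d1/4 = 13/20
Walk from origin (0, 0):
  seg 1: up by d2 = 17/4 → (0, 17/4)
  seg 2: right by d2 = 17/4 → (17/4, 17/4)
  seg 3: left by d3 = 13/3 → (-1/12, 17/4)
  seg 4: down by d1 = 13/5 → (-1/12, 33/20)
  seg 5: left by d2 = 17/4 → (-13/3, 33/20)
  seg 6: left by d7 = 13/20 → (-299/60, 33/20)
  seg 7: down by d5 = 247/60 → (-299/60, -37/15)
  seg 8: down by d6 = 13/10 → (-299/60, -113/30)
  seg 9: right by d4 = 13/15 → (-247/60, -113/30)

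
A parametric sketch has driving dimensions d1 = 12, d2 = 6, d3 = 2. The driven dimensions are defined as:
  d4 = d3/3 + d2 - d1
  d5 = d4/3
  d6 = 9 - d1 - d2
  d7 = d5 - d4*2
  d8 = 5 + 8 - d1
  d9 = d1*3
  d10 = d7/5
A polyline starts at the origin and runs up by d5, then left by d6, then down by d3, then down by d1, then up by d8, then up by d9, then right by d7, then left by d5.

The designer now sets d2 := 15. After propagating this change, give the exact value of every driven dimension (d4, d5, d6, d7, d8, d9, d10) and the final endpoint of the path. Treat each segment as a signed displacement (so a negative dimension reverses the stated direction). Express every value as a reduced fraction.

d4 = 11/3
d5 = 11/9
d6 = -18
d7 = -55/9
d8 = 1
d9 = 36
d10 = -11/9
endpoint = (32/3, 218/9)

Apply edit: d2 := 15
  d4 = d3/3 + d2 - d1 = 11/3
  d5 = d4/3 = 11/9
  d6 = 9 - d1 - d2 = -18
  d7 = d5 - d4*2 = -55/9
  d8 = 5 + 8 - d1 = 1
  d9 = d1*3 = 36
  d10 = d7/5 = -11/9
Walk from origin (0, 0):
  seg 1: up by d5 = 11/9 → (0, 11/9)
  seg 2: left by d6 = -18 → (18, 11/9)
  seg 3: down by d3 = 2 → (18, -7/9)
  seg 4: down by d1 = 12 → (18, -115/9)
  seg 5: up by d8 = 1 → (18, -106/9)
  seg 6: up by d9 = 36 → (18, 218/9)
  seg 7: right by d7 = -55/9 → (107/9, 218/9)
  seg 8: left by d5 = 11/9 → (32/3, 218/9)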